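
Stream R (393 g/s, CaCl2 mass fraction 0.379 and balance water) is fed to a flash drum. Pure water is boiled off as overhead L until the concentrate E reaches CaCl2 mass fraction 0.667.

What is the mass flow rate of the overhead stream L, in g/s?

CaCl2 is conserved: 393×0.379 = 148.95 g/s all reports to the concentrate.
Concentrate = 148.95/(target fraction) = 223.31 g/s.
Overhead = 393 − 223.31 = 169.69 g/s.

169.7 g/s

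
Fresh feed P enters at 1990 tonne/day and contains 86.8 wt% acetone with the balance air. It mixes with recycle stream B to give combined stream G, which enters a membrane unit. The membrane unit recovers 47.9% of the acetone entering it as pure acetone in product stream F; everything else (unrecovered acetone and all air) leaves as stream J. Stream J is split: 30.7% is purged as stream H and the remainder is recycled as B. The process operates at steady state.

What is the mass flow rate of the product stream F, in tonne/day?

1295 tonne/day

acetone in G: m_A = 1990×0.868 + (1−0.307)·(1−0.479)·m_A, so m_A = 1727.3/0.6389 = 2703.4 tonne/day.
Product F = 0.479×2703.4 = 1294.9 tonne/day.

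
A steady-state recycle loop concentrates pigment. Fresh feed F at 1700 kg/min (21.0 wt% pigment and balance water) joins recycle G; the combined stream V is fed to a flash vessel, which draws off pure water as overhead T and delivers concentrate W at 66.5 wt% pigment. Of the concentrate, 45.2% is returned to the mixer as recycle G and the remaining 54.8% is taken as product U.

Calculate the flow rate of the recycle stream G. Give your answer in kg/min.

442.8 kg/min

Overall pigment balance (none leaves overhead): pigment in fresh feed = pigment in product, i.e. 1700×0.210 = (1−0.452)·W·0.665.
W = 357/(0.665×0.548) = 979.64 kg/min.
Recycle G = 0.452×979.64 = 442.8 kg/min.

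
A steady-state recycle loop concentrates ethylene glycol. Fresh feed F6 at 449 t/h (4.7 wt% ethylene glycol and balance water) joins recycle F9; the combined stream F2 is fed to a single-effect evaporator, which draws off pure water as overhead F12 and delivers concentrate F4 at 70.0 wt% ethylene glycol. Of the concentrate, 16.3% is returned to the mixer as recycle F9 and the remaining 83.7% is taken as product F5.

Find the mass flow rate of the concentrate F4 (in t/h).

36.02 t/h

Overall ethylene glycol balance (none leaves overhead): ethylene glycol in fresh feed = ethylene glycol in product, i.e. 449×0.047 = (1−0.163)·F4·0.700.
F4 = 21.103/(0.700×0.837) = 36.018 t/h.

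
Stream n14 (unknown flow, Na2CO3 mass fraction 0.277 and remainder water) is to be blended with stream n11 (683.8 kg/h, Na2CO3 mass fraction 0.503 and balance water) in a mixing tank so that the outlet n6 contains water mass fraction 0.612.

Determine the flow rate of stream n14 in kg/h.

708.4 kg/h

Let n14 be the unknown flow. Total out = 683.8 + n14.
water balance: 339.85 + 0.723·n14 = 0.612·(683.8 + n14)
(0.723 − 0.612)·n14 = 0.612×683.8 − 339.85 = 78.637
n14 = 78.637 / 0.111 = 708.44 kg/h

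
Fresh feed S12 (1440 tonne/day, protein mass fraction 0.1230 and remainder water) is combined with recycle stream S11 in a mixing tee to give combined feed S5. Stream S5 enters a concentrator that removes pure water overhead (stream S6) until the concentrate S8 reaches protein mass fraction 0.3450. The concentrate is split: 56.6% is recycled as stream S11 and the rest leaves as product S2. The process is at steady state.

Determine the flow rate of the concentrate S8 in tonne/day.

Overall protein balance (none leaves overhead): protein in fresh feed = protein in product, i.e. 1440×0.123 = (1−0.566)·S8·0.345.
S8 = 177.12/(0.345×0.434) = 1182.9 tonne/day.

1183 tonne/day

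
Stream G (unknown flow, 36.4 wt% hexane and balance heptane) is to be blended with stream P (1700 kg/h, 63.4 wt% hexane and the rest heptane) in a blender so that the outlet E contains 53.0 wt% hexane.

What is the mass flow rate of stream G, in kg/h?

Let G be the unknown flow. Total out = 1700 + G.
hexane balance: 1077.8 + 0.364·G = 0.530·(1700 + G)
(0.364 − 0.530)·G = 0.530×1700 − 1077.8 = -176.8
G = -176.8 / -0.166 = 1065.1 kg/h

1065 kg/h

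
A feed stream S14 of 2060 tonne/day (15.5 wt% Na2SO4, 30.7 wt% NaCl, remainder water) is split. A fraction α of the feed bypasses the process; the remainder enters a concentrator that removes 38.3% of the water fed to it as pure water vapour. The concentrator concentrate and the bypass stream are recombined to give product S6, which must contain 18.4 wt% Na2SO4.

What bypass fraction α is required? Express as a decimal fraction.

0.235

All 2060×0.155 = 319.3 tonne/day of Na2SO4 reaches S6, so S6 = 319.3/0.184 = 1735.3 tonne/day and vapour = 324.67 tonne/day.
The evaporator receives (1−α)·2060 of feed at 0.538 water and removes 0.383 of that water:
0.383×0.538×(1−α)×2060 = 324.67
(1−α) = 324.67/424.47 = 0.7649;  α = 0.2351.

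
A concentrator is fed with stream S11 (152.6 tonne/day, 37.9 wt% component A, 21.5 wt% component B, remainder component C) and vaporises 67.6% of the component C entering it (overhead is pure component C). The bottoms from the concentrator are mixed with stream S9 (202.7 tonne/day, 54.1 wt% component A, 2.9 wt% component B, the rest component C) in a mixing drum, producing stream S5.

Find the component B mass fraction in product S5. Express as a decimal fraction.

Vapour removed = 0.676×0.406×152.6 = 41.882 tonne/day; concentrate = 110.72 tonne/day.
component B reaching the mixer = 32.809 (from concentrate) + 202.7×0.029 = 38.687 tonne/day.
Product flow = 110.72 + 202.7 = 313.42 tonne/day; component B fraction = 0.1234.

0.1234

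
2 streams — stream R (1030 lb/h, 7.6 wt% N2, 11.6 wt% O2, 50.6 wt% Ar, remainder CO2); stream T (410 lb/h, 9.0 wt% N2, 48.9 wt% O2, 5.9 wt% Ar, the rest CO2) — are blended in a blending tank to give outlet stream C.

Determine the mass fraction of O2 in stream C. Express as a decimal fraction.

0.222

Total flow out = 1030 + 410 = 1440 lb/h.
O2 in = 1030×0.116 + 410×0.489 = 319.97 lb/h.
O2 mass fraction in C = 319.97/1440 = 0.222.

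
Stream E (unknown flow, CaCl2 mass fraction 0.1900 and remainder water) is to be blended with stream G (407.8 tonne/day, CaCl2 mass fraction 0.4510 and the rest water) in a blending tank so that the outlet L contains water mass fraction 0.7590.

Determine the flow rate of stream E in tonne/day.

Let E be the unknown flow. Total out = 407.8 + E.
water balance: 223.88 + 0.810·E = 0.759·(407.8 + E)
(0.810 − 0.759)·E = 0.759×407.8 − 223.88 = 85.638
E = 85.638 / 0.051 = 1679.2 tonne/day

1679 tonne/day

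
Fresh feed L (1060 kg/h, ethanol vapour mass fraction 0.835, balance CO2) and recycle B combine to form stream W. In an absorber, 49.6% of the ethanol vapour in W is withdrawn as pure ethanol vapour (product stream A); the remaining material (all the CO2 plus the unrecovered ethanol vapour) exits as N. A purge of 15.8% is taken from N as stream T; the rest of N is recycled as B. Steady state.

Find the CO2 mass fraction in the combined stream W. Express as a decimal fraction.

CO2 enters only via L and leaves only via the purge: 1060×0.165 = 0.158×(CO2 in N), and the absorber passes all CO2, so CO2 in W = CO2 in N = 1107 kg/h.
ethanol vapour in W: m_A = 1060×0.835 + (1−0.158)·(1−0.496)·m_A, so m_A = 885.1/0.5756 = 1537.6 kg/h.
W = 1537.6 + 1107 = 2644.6 kg/h.
CO2 fraction in W = 1107/2644.6 = 0.419.

0.419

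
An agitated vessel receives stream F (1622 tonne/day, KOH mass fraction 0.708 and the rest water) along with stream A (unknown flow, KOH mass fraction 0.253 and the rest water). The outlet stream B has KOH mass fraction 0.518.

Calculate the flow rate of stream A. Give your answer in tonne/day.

1163 tonne/day

Let A be the unknown flow. Total out = 1622 + A.
KOH balance: 1148.4 + 0.253·A = 0.518·(1622 + A)
(0.253 − 0.518)·A = 0.518×1622 − 1148.4 = -308.18
A = -308.18 / -0.265 = 1162.9 tonne/day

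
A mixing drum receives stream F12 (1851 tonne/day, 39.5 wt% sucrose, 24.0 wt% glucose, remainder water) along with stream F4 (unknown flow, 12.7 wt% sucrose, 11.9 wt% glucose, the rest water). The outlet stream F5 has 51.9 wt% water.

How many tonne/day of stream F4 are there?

Let F4 be the unknown flow. Total out = 1851 + F4.
water balance: 675.62 + 0.754·F4 = 0.519·(1851 + F4)
(0.754 − 0.519)·F4 = 0.519×1851 − 675.62 = 285.05
F4 = 285.05 / 0.235 = 1213 tonne/day

1213 tonne/day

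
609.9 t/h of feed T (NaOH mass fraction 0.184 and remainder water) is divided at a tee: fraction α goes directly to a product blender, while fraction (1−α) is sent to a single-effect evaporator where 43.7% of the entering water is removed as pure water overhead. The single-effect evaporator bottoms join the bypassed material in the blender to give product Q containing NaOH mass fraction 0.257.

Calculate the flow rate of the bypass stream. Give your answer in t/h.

124.1 t/h

All 609.9×0.184 = 112.22 t/h of NaOH reaches Q, so Q = 112.22/0.257 = 436.66 t/h and vapour = 173.24 t/h.
The evaporator receives (1−α)·609.9 of feed at 0.816 water and removes 0.437 of that water:
0.437×0.816×(1−α)×609.9 = 173.24
(1−α) = 173.24/217.49 = 0.7966;  α = 0.2034.
Bypass flow = 0.2034×609.9 = 124.08 t/h.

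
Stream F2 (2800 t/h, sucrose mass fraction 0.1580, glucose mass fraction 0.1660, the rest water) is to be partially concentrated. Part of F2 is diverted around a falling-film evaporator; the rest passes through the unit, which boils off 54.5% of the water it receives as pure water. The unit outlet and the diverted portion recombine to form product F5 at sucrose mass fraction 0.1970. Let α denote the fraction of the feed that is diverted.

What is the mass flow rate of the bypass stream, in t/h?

All 2800×0.158 = 442.4 t/h of sucrose reaches F5, so F5 = 442.4/0.197 = 2245.7 t/h and vapour = 554.31 t/h.
The evaporator receives (1−α)·2800 of feed at 0.676 water and removes 0.545 of that water:
0.545×0.676×(1−α)×2800 = 554.31
(1−α) = 554.31/1031.6 = 0.5373;  α = 0.4627.
Bypass flow = 0.4627×2800 = 1295.4 t/h.

1295 t/h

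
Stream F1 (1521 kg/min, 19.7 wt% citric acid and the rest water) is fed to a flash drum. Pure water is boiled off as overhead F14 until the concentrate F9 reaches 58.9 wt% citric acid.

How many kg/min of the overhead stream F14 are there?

citric acid is conserved: 1521×0.197 = 299.64 kg/min all reports to the concentrate.
Concentrate = 299.64/(target fraction) = 508.72 kg/min.
Overhead = 1521 − 508.72 = 1012.3 kg/min.

1012 kg/min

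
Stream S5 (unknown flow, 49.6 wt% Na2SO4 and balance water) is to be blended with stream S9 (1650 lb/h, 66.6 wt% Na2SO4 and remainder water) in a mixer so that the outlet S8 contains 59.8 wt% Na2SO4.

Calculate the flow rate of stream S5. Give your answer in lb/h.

Let S5 be the unknown flow. Total out = 1650 + S5.
Na2SO4 balance: 1098.9 + 0.496·S5 = 0.598·(1650 + S5)
(0.496 − 0.598)·S5 = 0.598×1650 − 1098.9 = -112.2
S5 = -112.2 / -0.102 = 1100 lb/h

1100 lb/h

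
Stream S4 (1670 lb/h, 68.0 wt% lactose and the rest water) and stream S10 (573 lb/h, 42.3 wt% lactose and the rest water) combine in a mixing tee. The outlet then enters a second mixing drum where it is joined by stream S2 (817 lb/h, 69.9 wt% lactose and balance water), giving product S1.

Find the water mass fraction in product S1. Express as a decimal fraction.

0.363

Overall, product flow = 3060 lb/h.
water in = 1670×0.320 + 573×0.577 + 817×0.301 = 1110.9 lb/h.
water fraction in S1 = 0.363.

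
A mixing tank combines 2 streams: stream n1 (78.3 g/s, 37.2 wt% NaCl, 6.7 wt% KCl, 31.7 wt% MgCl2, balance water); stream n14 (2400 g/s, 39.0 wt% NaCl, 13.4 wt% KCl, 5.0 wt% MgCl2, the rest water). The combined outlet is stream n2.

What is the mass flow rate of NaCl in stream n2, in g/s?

NaCl out = NaCl in = 78.3×0.372 + 2400×0.390 = 965.13 g/s.

965.1 g/s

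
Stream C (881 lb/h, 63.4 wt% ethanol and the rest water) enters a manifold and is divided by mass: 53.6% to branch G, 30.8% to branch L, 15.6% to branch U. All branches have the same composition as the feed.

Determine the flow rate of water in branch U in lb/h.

50.3 lb/h

Branch U total = 0.156×881 = 137.44 lb/h.
water in U = 0.366×137.44 = 50.302 lb/h.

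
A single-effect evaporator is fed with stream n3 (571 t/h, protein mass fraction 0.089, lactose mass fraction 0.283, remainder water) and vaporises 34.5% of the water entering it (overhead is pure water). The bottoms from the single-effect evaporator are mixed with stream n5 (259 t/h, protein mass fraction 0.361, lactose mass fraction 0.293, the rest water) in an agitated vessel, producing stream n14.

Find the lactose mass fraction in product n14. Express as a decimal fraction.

0.336

Vapour removed = 0.345×0.628×571 = 123.71 t/h; concentrate = 447.29 t/h.
lactose reaching the mixer = 161.59 (from concentrate) + 259×0.293 = 237.48 t/h.
Product flow = 447.29 + 259 = 706.29 t/h; lactose fraction = 0.336.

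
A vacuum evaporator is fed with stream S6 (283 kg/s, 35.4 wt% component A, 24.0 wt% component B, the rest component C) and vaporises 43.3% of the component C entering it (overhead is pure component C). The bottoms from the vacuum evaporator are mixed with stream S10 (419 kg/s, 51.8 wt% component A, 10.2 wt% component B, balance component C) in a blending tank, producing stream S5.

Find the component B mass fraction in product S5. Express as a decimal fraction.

0.1697

Vapour removed = 0.433×0.406×283 = 49.751 kg/s; concentrate = 233.25 kg/s.
component B reaching the mixer = 67.92 (from concentrate) + 419×0.102 = 110.66 kg/s.
Product flow = 233.25 + 419 = 652.25 kg/s; component B fraction = 0.1697.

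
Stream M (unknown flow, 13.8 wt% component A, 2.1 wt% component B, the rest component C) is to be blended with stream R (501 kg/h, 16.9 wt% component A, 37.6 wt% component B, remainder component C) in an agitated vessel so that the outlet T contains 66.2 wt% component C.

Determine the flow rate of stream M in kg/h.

Let M be the unknown flow. Total out = 501 + M.
component C balance: 227.96 + 0.841·M = 0.662·(501 + M)
(0.841 − 0.662)·M = 0.662×501 − 227.96 = 103.71
M = 103.71 / 0.179 = 579.37 kg/h

579.4 kg/h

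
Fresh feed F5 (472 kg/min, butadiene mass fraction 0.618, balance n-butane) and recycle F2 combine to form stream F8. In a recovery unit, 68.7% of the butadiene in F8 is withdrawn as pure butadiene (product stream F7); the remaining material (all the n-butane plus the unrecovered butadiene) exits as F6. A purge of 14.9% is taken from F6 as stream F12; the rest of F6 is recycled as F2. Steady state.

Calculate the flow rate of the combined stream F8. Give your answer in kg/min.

1608 kg/min

n-butane enters only via F5 and leaves only via the purge: 472×0.382 = 0.149×(n-butane in F6), and the recovery unit passes all n-butane, so n-butane in F8 = n-butane in F6 = 1210.1 kg/min.
butadiene in F8: m_A = 472×0.618 + (1−0.149)·(1−0.687)·m_A, so m_A = 291.7/0.7336 = 397.6 kg/min.
F8 = 397.6 + 1210.1 = 1607.7 kg/min.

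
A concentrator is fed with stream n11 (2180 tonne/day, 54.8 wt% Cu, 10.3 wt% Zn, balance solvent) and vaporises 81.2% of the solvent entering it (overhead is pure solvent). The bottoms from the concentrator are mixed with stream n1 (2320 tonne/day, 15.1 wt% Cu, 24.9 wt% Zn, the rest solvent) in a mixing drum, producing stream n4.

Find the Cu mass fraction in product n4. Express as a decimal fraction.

Vapour removed = 0.812×0.349×2180 = 617.79 tonne/day; concentrate = 1562.2 tonne/day.
Cu reaching the mixer = 1194.6 (from concentrate) + 2320×0.151 = 1545 tonne/day.
Product flow = 1562.2 + 2320 = 3882.2 tonne/day; Cu fraction = 0.3980.

0.3980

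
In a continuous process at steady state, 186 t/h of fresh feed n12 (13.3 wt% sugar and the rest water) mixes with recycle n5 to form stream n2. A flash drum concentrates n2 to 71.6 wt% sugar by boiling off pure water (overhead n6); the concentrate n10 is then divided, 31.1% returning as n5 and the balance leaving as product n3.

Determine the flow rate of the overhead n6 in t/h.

Overall sugar balance (none leaves overhead): sugar in fresh feed = sugar in product, i.e. 186×0.133 = (1−0.311)·n10·0.716.
n10 = 24.738/(0.716×0.689) = 50.146 t/h.
Recycle n5 = 0.311×50.146 = 15.595 t/h.
Combined feed n2 = 186 + 15.595 = 201.6 t/h.
Overhead n6 = n2 − n10 = 201.6 − 50.146 = 151.45 t/h.

151.4 t/h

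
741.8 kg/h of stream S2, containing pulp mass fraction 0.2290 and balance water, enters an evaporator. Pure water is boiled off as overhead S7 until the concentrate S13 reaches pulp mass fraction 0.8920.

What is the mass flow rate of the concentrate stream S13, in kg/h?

190.4 kg/h

pulp is conserved: 741.8×0.229 = 169.87 kg/h all reports to the concentrate.
Concentrate = 169.87/(target fraction) = 190.44 kg/h.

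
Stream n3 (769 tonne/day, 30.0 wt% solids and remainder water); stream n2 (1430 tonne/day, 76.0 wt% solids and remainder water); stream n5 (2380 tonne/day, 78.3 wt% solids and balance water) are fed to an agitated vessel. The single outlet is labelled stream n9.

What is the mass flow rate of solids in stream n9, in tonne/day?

3181 tonne/day

solids out = solids in = 769×0.300 + 1430×0.760 + 2380×0.783 = 3181 tonne/day.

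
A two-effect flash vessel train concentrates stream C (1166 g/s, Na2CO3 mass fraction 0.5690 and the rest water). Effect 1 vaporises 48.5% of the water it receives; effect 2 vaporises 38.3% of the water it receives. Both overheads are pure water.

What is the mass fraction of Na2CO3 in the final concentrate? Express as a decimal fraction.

0.8060

water in feed = 1166×0.431 = 502.55 g/s.
After stage 1: water left = (1−0.485)×502.55 = 258.81; stream total = 922.27 g/s.
After stage 2: water left = (1−0.383)×258.81 = 159.69; final concentrate = 823.14 g/s.
Na2CO3 fraction = 663.45/823.14 = 0.8060.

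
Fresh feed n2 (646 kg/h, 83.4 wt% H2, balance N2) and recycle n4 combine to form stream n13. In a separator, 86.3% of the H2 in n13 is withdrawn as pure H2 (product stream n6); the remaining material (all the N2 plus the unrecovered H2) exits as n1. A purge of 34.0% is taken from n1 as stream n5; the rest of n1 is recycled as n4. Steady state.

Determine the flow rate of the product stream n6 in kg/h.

511.2 kg/h

H2 in n13: m_A = 646×0.834 + (1−0.340)·(1−0.863)·m_A, so m_A = 538.76/0.9096 = 592.32 kg/h.
Product n6 = 0.863×592.32 = 511.17 kg/h.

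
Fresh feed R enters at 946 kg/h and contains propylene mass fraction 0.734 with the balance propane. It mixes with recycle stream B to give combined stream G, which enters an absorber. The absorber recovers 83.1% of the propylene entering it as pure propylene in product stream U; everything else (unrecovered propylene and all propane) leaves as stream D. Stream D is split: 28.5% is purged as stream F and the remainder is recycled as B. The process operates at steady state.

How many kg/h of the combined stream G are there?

1673 kg/h

propane enters only via R and leaves only via the purge: 946×0.266 = 0.285×(propane in D), and the absorber passes all propane, so propane in G = propane in D = 882.93 kg/h.
propylene in G: m_A = 946×0.734 + (1−0.285)·(1−0.831)·m_A, so m_A = 694.36/0.8792 = 789.8 kg/h.
G = 789.8 + 882.93 = 1672.7 kg/h.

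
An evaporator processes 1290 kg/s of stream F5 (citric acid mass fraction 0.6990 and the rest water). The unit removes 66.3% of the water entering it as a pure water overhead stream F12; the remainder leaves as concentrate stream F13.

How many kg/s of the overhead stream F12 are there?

water entering = 1290×0.301 = 388.29 kg/s; overhead removed = 0.663×388.29 = 257.44 kg/s.

257.4 kg/s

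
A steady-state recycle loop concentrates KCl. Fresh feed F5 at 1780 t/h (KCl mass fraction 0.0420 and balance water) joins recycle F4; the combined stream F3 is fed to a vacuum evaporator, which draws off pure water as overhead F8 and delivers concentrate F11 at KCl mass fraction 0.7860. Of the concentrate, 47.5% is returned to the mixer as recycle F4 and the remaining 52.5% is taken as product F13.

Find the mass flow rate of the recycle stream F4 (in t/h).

86.06 t/h

Overall KCl balance (none leaves overhead): KCl in fresh feed = KCl in product, i.e. 1780×0.042 = (1−0.475)·F11·0.786.
F11 = 74.76/(0.786×0.525) = 181.17 t/h.
Recycle F4 = 0.475×181.17 = 86.056 t/h.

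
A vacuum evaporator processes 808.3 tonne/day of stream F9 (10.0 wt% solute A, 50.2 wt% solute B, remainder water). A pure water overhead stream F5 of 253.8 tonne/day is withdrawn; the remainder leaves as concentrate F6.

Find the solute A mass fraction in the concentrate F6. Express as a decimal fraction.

0.146

solute A is not removed: 808.3×0.100 = 80.83 tonne/day of solute A enters F6.
Concentrate = 808.3 − 253.8 = 554.5 tonne/day.
Mass fraction = 80.83/554.5 = 0.146.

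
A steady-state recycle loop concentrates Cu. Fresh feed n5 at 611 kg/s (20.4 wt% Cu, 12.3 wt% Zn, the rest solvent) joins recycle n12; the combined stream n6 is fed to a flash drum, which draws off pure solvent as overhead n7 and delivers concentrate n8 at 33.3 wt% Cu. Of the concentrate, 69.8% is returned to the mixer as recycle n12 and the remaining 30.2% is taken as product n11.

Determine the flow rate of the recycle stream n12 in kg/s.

865.1 kg/s

Overall Cu balance (none leaves overhead): Cu in fresh feed = Cu in product, i.e. 611×0.204 = (1−0.698)·n8·0.333.
n8 = 124.64/(0.333×0.302) = 1239.4 kg/s.
Recycle n12 = 0.698×1239.4 = 865.12 kg/s.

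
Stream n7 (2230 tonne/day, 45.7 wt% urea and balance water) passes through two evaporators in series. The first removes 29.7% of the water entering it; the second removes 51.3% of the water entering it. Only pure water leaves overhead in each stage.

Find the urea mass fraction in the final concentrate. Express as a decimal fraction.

water in feed = 2230×0.543 = 1210.9 tonne/day.
After stage 1: water left = (1−0.297)×1210.9 = 851.26; stream total = 1870.4 tonne/day.
After stage 2: water left = (1−0.513)×851.26 = 414.56; final concentrate = 1433.7 tonne/day.
urea fraction = 1019.1/1433.7 = 0.7108.

0.7108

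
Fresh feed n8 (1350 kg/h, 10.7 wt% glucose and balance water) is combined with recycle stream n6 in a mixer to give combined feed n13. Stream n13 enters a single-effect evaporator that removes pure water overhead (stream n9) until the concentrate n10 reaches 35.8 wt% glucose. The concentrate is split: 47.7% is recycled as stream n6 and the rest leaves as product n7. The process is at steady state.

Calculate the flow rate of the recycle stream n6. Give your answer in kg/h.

368 kg/h

Overall glucose balance (none leaves overhead): glucose in fresh feed = glucose in product, i.e. 1350×0.107 = (1−0.477)·n10·0.358.
n10 = 144.45/(0.358×0.523) = 771.49 kg/h.
Recycle n6 = 0.477×771.49 = 368 kg/h.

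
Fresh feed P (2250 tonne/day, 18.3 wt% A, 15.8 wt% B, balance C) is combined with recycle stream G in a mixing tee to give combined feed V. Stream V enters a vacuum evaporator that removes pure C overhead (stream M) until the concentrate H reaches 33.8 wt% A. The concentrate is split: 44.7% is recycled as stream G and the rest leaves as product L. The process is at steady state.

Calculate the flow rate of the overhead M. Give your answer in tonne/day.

1032 tonne/day

Overall A balance (none leaves overhead): A in fresh feed = A in product, i.e. 2250×0.183 = (1−0.447)·H·0.338.
H = 411.75/(0.338×0.553) = 2202.9 tonne/day.
Recycle G = 0.447×2202.9 = 984.69 tonne/day.
Combined feed V = 2250 + 984.69 = 3234.7 tonne/day.
Overhead M = V − H = 3234.7 − 2202.9 = 1031.8 tonne/day.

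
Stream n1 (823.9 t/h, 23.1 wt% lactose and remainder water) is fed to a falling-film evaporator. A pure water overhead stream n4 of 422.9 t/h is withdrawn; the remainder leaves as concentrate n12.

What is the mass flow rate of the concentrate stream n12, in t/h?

Concentrate = 823.9 − 422.9 = 401 t/h.

401 t/h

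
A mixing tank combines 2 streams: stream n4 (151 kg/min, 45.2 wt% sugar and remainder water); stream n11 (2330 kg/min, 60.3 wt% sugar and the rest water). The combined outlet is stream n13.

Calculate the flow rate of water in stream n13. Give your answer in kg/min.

water out = water in = 151×0.548 + 2330×0.397 = 1007.8 kg/min.

1008 kg/min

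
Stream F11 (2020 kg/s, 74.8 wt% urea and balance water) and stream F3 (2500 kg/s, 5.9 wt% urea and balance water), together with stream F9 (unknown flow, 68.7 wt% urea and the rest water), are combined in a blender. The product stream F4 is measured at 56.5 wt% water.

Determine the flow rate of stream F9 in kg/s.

1221 kg/s

Let F9 be the unknown flow. Total out = 4520 + F9.
water balance: 2861.5 + 0.313·F9 = 0.565·(4520 + F9)
(0.313 − 0.565)·F9 = 0.565×4520 − 2861.5 = -307.74
F9 = -307.74 / -0.252 = 1221.2 kg/s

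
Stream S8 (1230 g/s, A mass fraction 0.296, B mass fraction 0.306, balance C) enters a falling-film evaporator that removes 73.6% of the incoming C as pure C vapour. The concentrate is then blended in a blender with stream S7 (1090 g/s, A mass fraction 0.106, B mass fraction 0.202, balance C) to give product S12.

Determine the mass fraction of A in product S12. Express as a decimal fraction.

0.245

Vapour removed = 0.736×0.398×1230 = 360.3 g/s; concentrate = 869.7 g/s.
A reaching the mixer = 364.08 (from concentrate) + 1090×0.106 = 479.62 g/s.
Product flow = 869.7 + 1090 = 1959.7 g/s; A fraction = 0.245.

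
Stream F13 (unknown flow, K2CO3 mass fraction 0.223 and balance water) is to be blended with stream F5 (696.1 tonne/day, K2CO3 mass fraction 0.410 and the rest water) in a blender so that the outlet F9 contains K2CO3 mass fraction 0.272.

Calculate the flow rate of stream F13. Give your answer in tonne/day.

Let F13 be the unknown flow. Total out = 696.1 + F13.
K2CO3 balance: 285.4 + 0.223·F13 = 0.272·(696.1 + F13)
(0.223 − 0.272)·F13 = 0.272×696.1 − 285.4 = -96.062
F13 = -96.062 / -0.049 = 1960.4 tonne/day

1960 tonne/day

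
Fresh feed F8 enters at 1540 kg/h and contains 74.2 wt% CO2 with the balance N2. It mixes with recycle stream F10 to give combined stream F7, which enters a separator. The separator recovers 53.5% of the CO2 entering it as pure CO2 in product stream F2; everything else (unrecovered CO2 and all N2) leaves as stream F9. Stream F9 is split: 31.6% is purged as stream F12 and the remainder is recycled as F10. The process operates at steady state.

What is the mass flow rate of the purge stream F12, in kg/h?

N2 enters only via F8 and leaves only via the purge: 1540×0.258 = 0.316×(N2 in F9), and the separator passes all N2, so N2 in F7 = N2 in F9 = 1257.3 kg/h.
CO2 in F7: m_A = 1540×0.742 + (1−0.316)·(1−0.535)·m_A, so m_A = 1142.7/0.6819 = 1675.6 kg/h.
F9 = (1−0.535)×1675.6 + 1257.3 = 2036.5 kg/h.
Purge F12 = 0.316×2036.5 = 643.54 kg/h.

643.5 kg/h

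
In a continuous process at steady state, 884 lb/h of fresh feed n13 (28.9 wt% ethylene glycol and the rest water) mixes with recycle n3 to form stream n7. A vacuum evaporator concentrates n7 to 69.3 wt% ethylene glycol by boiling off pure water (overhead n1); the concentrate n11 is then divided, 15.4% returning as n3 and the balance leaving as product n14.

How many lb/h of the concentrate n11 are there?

435.8 lb/h

Overall ethylene glycol balance (none leaves overhead): ethylene glycol in fresh feed = ethylene glycol in product, i.e. 884×0.289 = (1−0.154)·n11·0.693.
n11 = 255.48/(0.693×0.846) = 435.76 lb/h.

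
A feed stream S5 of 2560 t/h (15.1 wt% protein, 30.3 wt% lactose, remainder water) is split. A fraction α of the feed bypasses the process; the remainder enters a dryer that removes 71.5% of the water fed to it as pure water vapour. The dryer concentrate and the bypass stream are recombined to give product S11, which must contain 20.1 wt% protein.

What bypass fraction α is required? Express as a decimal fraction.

0.363

All 2560×0.151 = 386.56 t/h of protein reaches S11, so S11 = 386.56/0.201 = 1923.2 t/h and vapour = 636.82 t/h.
The evaporator receives (1−α)·2560 of feed at 0.546 water and removes 0.715 of that water:
0.715×0.546×(1−α)×2560 = 636.82
(1−α) = 636.82/999.4 = 0.6372;  α = 0.3628.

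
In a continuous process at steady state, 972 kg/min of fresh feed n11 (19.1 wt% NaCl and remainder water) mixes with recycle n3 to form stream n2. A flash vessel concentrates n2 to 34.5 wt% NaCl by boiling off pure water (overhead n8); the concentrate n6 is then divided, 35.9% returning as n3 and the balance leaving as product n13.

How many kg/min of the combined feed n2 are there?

1273 kg/min

Overall NaCl balance (none leaves overhead): NaCl in fresh feed = NaCl in product, i.e. 972×0.191 = (1−0.359)·n6·0.345.
n6 = 185.65/(0.345×0.641) = 839.5 kg/min.
Recycle n3 = 0.359×839.5 = 301.38 kg/min.
Combined feed n2 = 972 + 301.38 = 1273.4 kg/min.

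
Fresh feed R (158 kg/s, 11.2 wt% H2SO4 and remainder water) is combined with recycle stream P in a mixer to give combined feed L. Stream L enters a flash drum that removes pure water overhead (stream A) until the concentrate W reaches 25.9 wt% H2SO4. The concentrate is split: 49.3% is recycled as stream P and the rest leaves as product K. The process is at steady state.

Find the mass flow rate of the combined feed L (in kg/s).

224.4 kg/s

Overall H2SO4 balance (none leaves overhead): H2SO4 in fresh feed = H2SO4 in product, i.e. 158×0.112 = (1−0.493)·W·0.259.
W = 17.696/(0.259×0.507) = 134.76 kg/s.
Recycle P = 0.493×134.76 = 66.438 kg/s.
Combined feed L = 158 + 66.438 = 224.44 kg/s.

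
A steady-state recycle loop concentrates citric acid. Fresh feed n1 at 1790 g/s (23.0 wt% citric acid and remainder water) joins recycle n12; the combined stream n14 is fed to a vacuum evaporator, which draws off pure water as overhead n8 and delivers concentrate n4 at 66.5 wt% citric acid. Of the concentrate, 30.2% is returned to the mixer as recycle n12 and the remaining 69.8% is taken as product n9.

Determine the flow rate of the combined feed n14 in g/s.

Overall citric acid balance (none leaves overhead): citric acid in fresh feed = citric acid in product, i.e. 1790×0.230 = (1−0.302)·n4·0.665.
n4 = 411.7/(0.665×0.698) = 886.96 g/s.
Recycle n12 = 0.302×886.96 = 267.86 g/s.
Combined feed n14 = 1790 + 267.86 = 2057.9 g/s.

2058 g/s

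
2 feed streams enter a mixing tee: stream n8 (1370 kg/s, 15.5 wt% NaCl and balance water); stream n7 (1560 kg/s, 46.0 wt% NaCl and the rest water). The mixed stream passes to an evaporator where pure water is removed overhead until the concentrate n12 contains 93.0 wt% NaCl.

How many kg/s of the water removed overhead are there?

1930 kg/s

NaCl entering = 1370×0.155 + 1560×0.460 = 929.95 kg/s.
All NaCl reports to n12, so n12 = 929.95/0.930 = 999.95 kg/s.
Total feed = 2930 kg/s; overhead = 2930 − 999.95 = 1930.1 kg/s.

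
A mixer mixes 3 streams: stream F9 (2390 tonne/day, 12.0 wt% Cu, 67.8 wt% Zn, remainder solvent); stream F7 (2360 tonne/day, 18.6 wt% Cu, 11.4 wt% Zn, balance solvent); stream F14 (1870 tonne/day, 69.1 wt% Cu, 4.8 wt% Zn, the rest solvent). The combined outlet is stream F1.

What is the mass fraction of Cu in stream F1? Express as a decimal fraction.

Total flow out = 2390 + 2360 + 1870 = 6620 tonne/day.
Cu in = 2390×0.120 + 2360×0.186 + 1870×0.691 = 2017.9 tonne/day.
Cu mass fraction in F1 = 2017.9/6620 = 0.305.

0.305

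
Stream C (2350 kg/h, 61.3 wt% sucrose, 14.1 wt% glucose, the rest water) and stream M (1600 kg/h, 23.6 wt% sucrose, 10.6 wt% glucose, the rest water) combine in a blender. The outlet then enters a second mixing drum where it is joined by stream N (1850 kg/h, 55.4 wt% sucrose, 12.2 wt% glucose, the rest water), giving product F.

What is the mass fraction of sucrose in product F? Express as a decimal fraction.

Overall, product flow = 5800 kg/h.
sucrose in = 2350×0.613 + 1600×0.236 + 1850×0.554 = 2843.1 kg/h.
sucrose fraction in F = 0.4902.

0.4902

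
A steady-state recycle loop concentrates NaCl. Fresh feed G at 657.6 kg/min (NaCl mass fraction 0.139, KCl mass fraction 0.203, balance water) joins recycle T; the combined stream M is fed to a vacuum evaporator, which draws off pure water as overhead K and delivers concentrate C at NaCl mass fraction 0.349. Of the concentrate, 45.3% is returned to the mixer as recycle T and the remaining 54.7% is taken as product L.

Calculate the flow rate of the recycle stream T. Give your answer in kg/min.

216.9 kg/min

Overall NaCl balance (none leaves overhead): NaCl in fresh feed = NaCl in product, i.e. 657.6×0.139 = (1−0.453)·C·0.349.
C = 91.406/(0.349×0.547) = 478.81 kg/min.
Recycle T = 0.453×478.81 = 216.9 kg/min.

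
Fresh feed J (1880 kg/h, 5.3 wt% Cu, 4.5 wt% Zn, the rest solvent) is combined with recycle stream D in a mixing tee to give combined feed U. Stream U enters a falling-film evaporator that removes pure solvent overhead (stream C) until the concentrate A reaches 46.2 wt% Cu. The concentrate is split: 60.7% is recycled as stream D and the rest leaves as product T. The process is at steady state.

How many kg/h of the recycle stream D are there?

333.1 kg/h

Overall Cu balance (none leaves overhead): Cu in fresh feed = Cu in product, i.e. 1880×0.053 = (1−0.607)·A·0.462.
A = 99.64/(0.462×0.393) = 548.78 kg/h.
Recycle D = 0.607×548.78 = 333.11 kg/h.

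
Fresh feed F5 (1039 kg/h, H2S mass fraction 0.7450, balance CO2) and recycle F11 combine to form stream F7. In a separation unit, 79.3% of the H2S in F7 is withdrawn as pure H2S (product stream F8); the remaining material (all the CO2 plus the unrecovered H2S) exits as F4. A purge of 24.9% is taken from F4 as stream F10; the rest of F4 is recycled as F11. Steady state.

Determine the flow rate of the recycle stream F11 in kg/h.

941.6 kg/h

CO2 enters only via F5 and leaves only via the purge: 1039×0.255 = 0.249×(CO2 in F4), and the separation unit passes all CO2, so CO2 in F7 = CO2 in F4 = 1064 kg/h.
H2S in F7: m_A = 1039×0.745 + (1−0.249)·(1−0.793)·m_A, so m_A = 774.05/0.8445 = 916.54 kg/h.
F4 = (1−0.793)×916.54 + 1064 = 1253.8 kg/h.
Recycle F11 = (1−0.249)×1253.8 = 941.57 kg/h.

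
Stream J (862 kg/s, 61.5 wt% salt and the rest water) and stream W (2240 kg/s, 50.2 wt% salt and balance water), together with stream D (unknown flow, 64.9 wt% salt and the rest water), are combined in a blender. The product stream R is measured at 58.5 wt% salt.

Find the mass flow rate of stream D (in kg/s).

2501 kg/s

Let D be the unknown flow. Total out = 3102 + D.
salt balance: 1654.6 + 0.649·D = 0.585·(3102 + D)
(0.649 − 0.585)·D = 0.585×3102 − 1654.6 = 160.06
D = 160.06 / 0.064 = 2500.9 kg/s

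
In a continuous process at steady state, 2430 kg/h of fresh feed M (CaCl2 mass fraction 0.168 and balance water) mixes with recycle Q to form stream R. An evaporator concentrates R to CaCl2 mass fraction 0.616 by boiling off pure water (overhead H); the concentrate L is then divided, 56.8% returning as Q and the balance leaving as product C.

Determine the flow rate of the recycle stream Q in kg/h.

Overall CaCl2 balance (none leaves overhead): CaCl2 in fresh feed = CaCl2 in product, i.e. 2430×0.168 = (1−0.568)·L·0.616.
L = 408.24/(0.616×0.432) = 1534.1 kg/h.
Recycle Q = 0.568×1534.1 = 871.36 kg/h.

871.4 kg/h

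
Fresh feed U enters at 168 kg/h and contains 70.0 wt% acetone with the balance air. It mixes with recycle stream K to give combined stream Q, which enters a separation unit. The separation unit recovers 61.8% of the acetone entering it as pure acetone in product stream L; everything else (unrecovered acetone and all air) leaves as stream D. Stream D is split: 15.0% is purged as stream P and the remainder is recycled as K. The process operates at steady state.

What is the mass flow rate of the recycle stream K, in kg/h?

342.1 kg/h

air enters only via U and leaves only via the purge: 168×0.300 = 0.150×(air in D), and the separation unit passes all air, so air in Q = air in D = 336 kg/h.
acetone in Q: m_A = 168×0.700 + (1−0.150)·(1−0.618)·m_A, so m_A = 117.6/0.6753 = 174.14 kg/h.
D = (1−0.618)×174.14 + 336 = 402.52 kg/h.
Recycle K = (1−0.150)×402.52 = 342.14 kg/h.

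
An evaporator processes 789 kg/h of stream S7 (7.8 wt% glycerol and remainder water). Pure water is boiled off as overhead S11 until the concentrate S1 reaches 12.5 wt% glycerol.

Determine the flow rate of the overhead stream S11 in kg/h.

296.7 kg/h

glycerol is conserved: 789×0.078 = 61.542 kg/h all reports to the concentrate.
Concentrate = 61.542/(target fraction) = 492.34 kg/h.
Overhead = 789 − 492.34 = 296.66 kg/h.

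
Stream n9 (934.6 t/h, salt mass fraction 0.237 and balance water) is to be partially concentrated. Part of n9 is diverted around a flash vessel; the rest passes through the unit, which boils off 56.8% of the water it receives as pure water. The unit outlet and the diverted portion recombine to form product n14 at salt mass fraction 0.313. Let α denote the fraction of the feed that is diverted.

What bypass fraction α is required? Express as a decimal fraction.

0.440

All 934.6×0.237 = 221.5 t/h of salt reaches n14, so n14 = 221.5/0.313 = 707.67 t/h and vapour = 226.93 t/h.
The evaporator receives (1−α)·934.6 of feed at 0.763 water and removes 0.568 of that water:
0.568×0.763×(1−α)×934.6 = 226.93
(1−α) = 226.93/405.04 = 0.5603;  α = 0.4397.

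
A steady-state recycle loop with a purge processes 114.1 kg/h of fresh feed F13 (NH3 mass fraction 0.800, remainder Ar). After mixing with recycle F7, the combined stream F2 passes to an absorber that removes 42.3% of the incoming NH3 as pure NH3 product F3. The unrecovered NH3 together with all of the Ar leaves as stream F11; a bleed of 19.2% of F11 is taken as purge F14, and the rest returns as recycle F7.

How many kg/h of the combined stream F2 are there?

Ar enters only via F13 and leaves only via the purge: 114.1×0.200 = 0.192×(Ar in F11), and the absorber passes all Ar, so Ar in F2 = Ar in F11 = 118.85 kg/h.
NH3 in F2: m_A = 114.1×0.800 + (1−0.192)·(1−0.423)·m_A, so m_A = 91.28/0.5338 = 171.01 kg/h.
F2 = 171.01 + 118.85 = 289.86 kg/h.

289.9 kg/h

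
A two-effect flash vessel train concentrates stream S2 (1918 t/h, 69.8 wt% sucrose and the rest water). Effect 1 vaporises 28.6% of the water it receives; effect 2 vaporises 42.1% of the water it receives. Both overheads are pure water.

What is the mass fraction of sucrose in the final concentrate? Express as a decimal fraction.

water in feed = 1918×0.302 = 579.24 t/h.
After stage 1: water left = (1−0.286)×579.24 = 413.57; stream total = 1752.3 t/h.
After stage 2: water left = (1−0.421)×413.57 = 239.46; final concentrate = 1578.2 t/h.
sucrose fraction = 1338.8/1578.2 = 0.848.

0.848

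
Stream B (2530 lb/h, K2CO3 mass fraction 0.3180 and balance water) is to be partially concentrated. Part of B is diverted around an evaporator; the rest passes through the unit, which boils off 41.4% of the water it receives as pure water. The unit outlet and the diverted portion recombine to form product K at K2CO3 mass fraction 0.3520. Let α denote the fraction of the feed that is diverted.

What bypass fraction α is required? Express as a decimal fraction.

0.658

All 2530×0.318 = 804.54 lb/h of K2CO3 reaches K, so K = 804.54/0.352 = 2285.6 lb/h and vapour = 244.38 lb/h.
The evaporator receives (1−α)·2530 of feed at 0.682 water and removes 0.414 of that water:
0.414×0.682×(1−α)×2530 = 244.38
(1−α) = 244.38/714.34 = 0.3421;  α = 0.6579.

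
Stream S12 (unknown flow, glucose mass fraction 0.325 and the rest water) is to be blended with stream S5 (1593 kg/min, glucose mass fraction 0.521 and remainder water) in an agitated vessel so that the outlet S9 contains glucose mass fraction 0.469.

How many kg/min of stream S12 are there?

Let S12 be the unknown flow. Total out = 1593 + S12.
glucose balance: 829.95 + 0.325·S12 = 0.469·(1593 + S12)
(0.325 − 0.469)·S12 = 0.469×1593 − 829.95 = -82.836
S12 = -82.836 / -0.144 = 575.25 kg/min

575.3 kg/min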